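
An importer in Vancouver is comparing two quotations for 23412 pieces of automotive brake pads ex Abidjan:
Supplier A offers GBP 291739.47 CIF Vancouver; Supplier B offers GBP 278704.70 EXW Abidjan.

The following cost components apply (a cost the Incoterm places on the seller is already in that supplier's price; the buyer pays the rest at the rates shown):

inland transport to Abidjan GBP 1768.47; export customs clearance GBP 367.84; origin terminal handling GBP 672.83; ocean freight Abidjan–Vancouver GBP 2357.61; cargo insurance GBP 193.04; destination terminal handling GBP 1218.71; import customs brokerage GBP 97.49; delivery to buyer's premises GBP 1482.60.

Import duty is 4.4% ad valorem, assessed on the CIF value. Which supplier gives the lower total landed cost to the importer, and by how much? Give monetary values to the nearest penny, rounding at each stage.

Supplier A (CIF):
The CIF price already equals the CIF value: 291739.47
Import duty = 291739.47 × 4.4% = 12836.54
Buyer bears (A): 1218.71 + 97.49 + 1482.60 = 2798.80
Landed cost (A) = invoice 291739.47 + 2798.80 + duty 12836.54 = 307374.81
Supplier B (EXW):
CIF value = EXW price + inland to port + export clearance + origin terminal + freight + insurance = 278704.70 + 1768.47 + 367.84 + 672.83 + 2357.61 + 193.04 = 284064.49
Import duty = 284064.49 × 4.4% = 12498.84
Buyer bears (B): 1768.47 + 367.84 + 672.83 + 2357.61 + 193.04 + 1218.71 + 97.49 + 1482.60 = 8158.59
Landed cost (B) = invoice 278704.70 + 8158.59 + duty 12498.84 = 299362.13
Difference = |307374.81 − 299362.13| = 8012.68

Supplier B is cheaper by GBP 8012.68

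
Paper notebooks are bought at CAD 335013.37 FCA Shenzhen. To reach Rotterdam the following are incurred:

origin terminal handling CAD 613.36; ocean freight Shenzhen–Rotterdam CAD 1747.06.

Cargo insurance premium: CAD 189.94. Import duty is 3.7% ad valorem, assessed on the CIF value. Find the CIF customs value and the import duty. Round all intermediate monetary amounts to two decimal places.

CIF = FCA price + pre-shipment costs + freight + insurance
CIF = 335013.37 + 613.36 + 1747.06 + 189.94 = 337563.73
Import duty = 337563.73 × 3.7% = 12489.86

CIF value: CAD 337563.73; import duty: CAD 12489.86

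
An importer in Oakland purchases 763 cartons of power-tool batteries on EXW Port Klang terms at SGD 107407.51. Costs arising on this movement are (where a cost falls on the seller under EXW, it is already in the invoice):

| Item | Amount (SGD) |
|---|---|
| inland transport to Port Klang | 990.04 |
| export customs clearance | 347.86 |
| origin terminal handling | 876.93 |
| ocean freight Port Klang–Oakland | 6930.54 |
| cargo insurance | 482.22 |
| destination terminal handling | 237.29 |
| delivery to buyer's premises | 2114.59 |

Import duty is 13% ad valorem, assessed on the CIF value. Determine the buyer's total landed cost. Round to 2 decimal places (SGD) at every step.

EXW: the seller makes goods available at their premises; the buyer bears all onward costs.
CIF value = EXW price + inland to port + export clearance + origin terminal + freight + insurance = 107407.51 + 990.04 + 347.86 + 876.93 + 6930.54 + 482.22 = 117035.10
Import duty = 117035.10 × 13% = 15214.56
Buyer bears: inland to port 990.04 + export clearance 347.86 + origin terminal 876.93 + freight 6930.54 + insurance 482.22 + destination terminal 237.29 + delivery 2114.59 + duty 15214.56 = 27194.03
Landed cost = invoice 107407.51 + 27194.03 = 134601.54

Total landed cost: SGD 134601.54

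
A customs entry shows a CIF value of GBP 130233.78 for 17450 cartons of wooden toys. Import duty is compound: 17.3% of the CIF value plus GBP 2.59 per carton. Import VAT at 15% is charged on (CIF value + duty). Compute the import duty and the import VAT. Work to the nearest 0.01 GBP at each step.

Ad valorem component: 130233.78 × 17.3% = 22530.44
Specific component: 17450 × 2.59 = 45195.50
Import duty = 22530.44 + 45195.50 = 67725.94
VAT base = CIF + duty = 130233.78 + 67725.94 = 197959.72
Import VAT = 197959.72 × 15% = 29693.96

Import duty: GBP 67725.94; import VAT: GBP 29693.96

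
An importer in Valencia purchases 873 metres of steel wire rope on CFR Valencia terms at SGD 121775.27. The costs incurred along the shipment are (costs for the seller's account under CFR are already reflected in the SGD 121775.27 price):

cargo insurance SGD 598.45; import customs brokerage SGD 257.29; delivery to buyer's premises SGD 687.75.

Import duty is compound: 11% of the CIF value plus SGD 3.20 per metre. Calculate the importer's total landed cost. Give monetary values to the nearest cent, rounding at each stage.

CFR: the seller pays costs through ocean freight to the destination port, but not insurance.
CIF value = CFR price + insurance = 121775.27 + 598.45 = 122373.72
Ad valorem component: 122373.72 × 11% = 13461.11
Specific component: 873 × 3.20 = 2793.60
Import duty = 13461.11 + 2793.60 = 16254.71
Buyer bears: insurance 598.45 + brokerage 257.29 + delivery 687.75 + duty 16254.71 = 17798.20
Landed cost = invoice 121775.27 + 17798.20 = 139573.47

Total landed cost: SGD 139573.47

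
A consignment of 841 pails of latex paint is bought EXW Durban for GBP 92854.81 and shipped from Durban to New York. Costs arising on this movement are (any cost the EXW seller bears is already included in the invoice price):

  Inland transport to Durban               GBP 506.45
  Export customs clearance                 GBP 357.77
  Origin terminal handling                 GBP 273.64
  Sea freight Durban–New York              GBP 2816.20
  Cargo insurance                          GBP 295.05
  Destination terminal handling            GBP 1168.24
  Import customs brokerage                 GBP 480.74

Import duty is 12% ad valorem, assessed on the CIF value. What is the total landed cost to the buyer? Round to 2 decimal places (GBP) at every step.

EXW: the seller makes goods available at their premises; the buyer bears all onward costs.
CIF value = EXW price + inland to port + export clearance + origin terminal + freight + insurance = 92854.81 + 506.45 + 357.77 + 273.64 + 2816.20 + 295.05 = 97103.92
Import duty = 97103.92 × 12% = 11652.47
Buyer bears: inland to port 506.45 + export clearance 357.77 + origin terminal 273.64 + freight 2816.20 + insurance 295.05 + destination terminal 1168.24 + brokerage 480.74 + duty 11652.47 = 17550.56
Landed cost = invoice 92854.81 + 17550.56 = 110405.37

Total landed cost: GBP 110405.37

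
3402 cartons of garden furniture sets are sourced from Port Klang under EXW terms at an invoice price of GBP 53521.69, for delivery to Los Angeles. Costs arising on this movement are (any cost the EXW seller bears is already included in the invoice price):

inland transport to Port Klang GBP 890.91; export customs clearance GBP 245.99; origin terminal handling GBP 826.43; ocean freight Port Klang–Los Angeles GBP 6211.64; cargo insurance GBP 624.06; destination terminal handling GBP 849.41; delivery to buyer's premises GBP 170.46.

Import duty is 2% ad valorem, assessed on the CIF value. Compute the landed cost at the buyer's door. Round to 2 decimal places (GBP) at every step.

EXW: the seller makes goods available at their premises; the buyer bears all onward costs.
CIF value = EXW price + inland to port + export clearance + origin terminal + freight + insurance = 53521.69 + 890.91 + 245.99 + 826.43 + 6211.64 + 624.06 = 62320.72
Import duty = 62320.72 × 2% = 1246.41
Buyer bears: inland to port 890.91 + export clearance 245.99 + origin terminal 826.43 + freight 6211.64 + insurance 624.06 + destination terminal 849.41 + delivery 170.46 + duty 1246.41 = 11065.31
Landed cost = invoice 53521.69 + 11065.31 = 64587.00

Total landed cost: GBP 64587.00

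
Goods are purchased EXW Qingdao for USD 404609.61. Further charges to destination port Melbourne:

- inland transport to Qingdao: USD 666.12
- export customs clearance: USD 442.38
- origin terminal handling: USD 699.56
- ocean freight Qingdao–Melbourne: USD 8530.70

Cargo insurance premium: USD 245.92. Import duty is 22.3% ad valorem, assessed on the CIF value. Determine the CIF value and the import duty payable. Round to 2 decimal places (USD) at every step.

CIF = EXW price + pre-shipment costs + freight + insurance
CIF = 404609.61 + 666.12 + 442.38 + 699.56 + 8530.70 + 245.92 = 415194.29
Import duty = 415194.29 × 22.3% = 92588.33

CIF value: USD 415194.29; import duty: USD 92588.33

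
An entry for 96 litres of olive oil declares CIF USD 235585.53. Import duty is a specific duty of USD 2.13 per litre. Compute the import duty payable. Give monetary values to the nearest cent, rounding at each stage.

Import duty = 96 × 2.13 = 204.48

Import duty: USD 204.48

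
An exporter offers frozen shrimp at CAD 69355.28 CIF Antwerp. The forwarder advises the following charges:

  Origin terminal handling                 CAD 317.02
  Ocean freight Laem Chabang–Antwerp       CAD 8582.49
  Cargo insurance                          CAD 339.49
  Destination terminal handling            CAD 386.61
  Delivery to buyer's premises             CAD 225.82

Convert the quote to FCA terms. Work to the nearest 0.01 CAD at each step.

FCA price: CAD 60116.28

Not relevant to the conversion: delivery, destination terminal — on the buyer under both terms; not part of either seller's price.
From CIF to FCA, the seller no longer bears: origin terminal, freight, insurance.
FCA price = 69355.28 − 317.02 − 8582.49 − 339.49 = 60116.28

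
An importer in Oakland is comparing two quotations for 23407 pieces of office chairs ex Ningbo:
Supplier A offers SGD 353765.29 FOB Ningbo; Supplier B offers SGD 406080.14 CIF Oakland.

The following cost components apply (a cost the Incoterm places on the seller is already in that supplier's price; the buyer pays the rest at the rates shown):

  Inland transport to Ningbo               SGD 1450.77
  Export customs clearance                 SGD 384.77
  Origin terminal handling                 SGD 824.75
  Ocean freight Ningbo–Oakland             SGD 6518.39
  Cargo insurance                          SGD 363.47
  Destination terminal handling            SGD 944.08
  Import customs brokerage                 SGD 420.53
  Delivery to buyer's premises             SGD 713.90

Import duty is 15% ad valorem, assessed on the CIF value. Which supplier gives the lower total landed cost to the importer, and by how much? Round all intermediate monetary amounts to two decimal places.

Supplier A (FOB):
CIF value = FOB price + freight + insurance = 353765.29 + 6518.39 + 363.47 = 360647.15
Import duty = 360647.15 × 15% = 54097.07
Buyer bears (A): 6518.39 + 363.47 + 944.08 + 420.53 + 713.90 = 8960.37
Landed cost (A) = invoice 353765.29 + 8960.37 + duty 54097.07 = 416822.73
Supplier B (CIF):
The CIF price already equals the CIF value: 406080.14
Import duty = 406080.14 × 15% = 60912.02
Buyer bears (B): 944.08 + 420.53 + 713.90 = 2078.51
Landed cost (B) = invoice 406080.14 + 2078.51 + duty 60912.02 = 469070.67
Difference = |416822.73 − 469070.67| = 52247.94

Supplier A is cheaper by SGD 52247.94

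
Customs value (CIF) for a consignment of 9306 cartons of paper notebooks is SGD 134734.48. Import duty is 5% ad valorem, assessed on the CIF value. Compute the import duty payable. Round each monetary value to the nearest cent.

Import duty: SGD 6736.72

Import duty = 134734.48 × 5% = 6736.72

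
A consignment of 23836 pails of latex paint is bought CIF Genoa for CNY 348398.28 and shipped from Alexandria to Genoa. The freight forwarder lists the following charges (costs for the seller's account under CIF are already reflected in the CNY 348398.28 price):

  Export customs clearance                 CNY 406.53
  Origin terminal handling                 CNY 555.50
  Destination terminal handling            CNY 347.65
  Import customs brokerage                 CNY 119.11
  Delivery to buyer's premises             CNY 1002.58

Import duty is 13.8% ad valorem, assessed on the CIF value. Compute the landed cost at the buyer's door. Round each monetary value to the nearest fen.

CIF: the seller pays costs through ocean freight and marine insurance to the destination port.
Already in the invoice (seller's account under CIF): export clearance, origin terminal — exclude.
The CIF price already equals the CIF value: 348398.28
Import duty = 348398.28 × 13.8% = 48078.96
Buyer bears: destination terminal 347.65 + brokerage 119.11 + delivery 1002.58 + duty 48078.96 = 49548.30
Landed cost = invoice 348398.28 + 49548.30 = 397946.58

Total landed cost: CNY 397946.58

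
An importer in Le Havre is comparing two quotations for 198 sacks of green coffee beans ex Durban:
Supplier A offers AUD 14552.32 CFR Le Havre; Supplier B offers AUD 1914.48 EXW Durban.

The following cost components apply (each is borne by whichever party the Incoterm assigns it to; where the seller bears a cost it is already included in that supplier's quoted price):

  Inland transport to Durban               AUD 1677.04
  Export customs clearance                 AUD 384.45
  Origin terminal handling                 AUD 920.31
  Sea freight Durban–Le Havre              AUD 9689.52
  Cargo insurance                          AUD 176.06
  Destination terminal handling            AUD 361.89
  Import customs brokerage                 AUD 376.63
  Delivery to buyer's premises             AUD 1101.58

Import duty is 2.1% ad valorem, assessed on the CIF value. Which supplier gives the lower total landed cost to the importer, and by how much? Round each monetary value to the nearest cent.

Supplier A is cheaper by AUD 34.18

Supplier A (CFR):
CIF value = CFR price + insurance = 14552.32 + 176.06 = 14728.38
Import duty = 14728.38 × 2.1% = 309.30
Buyer bears (A): 176.06 + 361.89 + 376.63 + 1101.58 = 2016.16
Landed cost (A) = invoice 14552.32 + 2016.16 + duty 309.30 = 16877.78
Supplier B (EXW):
CIF value = EXW price + inland to port + export clearance + origin terminal + freight + insurance = 1914.48 + 1677.04 + 384.45 + 920.31 + 9689.52 + 176.06 = 14761.86
Import duty = 14761.86 × 2.1% = 310.00
Buyer bears (B): 1677.04 + 384.45 + 920.31 + 9689.52 + 176.06 + 361.89 + 376.63 + 1101.58 = 14687.48
Landed cost (B) = invoice 1914.48 + 14687.48 + duty 310.00 = 16911.96
Difference = |16877.78 − 16911.96| = 34.18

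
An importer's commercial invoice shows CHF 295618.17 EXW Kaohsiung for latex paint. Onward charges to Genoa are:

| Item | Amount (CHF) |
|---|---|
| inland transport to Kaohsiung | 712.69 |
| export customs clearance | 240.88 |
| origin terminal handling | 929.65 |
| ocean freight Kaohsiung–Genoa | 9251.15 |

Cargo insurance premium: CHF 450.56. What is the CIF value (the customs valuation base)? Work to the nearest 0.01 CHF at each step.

CIF value: CHF 307203.10

CIF = EXW price + pre-shipment costs + freight + insurance
CIF = 295618.17 + 712.69 + 240.88 + 929.65 + 9251.15 + 450.56 = 307203.10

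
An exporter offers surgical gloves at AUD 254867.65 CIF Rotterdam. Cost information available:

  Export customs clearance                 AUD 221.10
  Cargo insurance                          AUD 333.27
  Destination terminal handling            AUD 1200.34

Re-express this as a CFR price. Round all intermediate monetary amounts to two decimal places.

CFR price: AUD 254534.38

Not relevant to the conversion: export clearance — on the seller under both CIF and CFR; already in the CIF price and stays in the CFR price. destination terminal — on the buyer under both terms; not part of either seller's price.
From CIF to CFR, the seller no longer bears: insurance.
CFR price = 254867.65 − 333.27 = 254534.38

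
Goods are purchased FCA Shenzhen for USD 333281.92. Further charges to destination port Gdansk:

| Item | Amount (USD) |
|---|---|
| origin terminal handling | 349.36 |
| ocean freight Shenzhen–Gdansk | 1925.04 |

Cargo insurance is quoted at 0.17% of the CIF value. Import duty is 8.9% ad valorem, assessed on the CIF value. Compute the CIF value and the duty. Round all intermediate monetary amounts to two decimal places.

Let C be the CIF value. C = FCA price + pre-shipment costs + freight + 0.17% × C
C − 0.17% × C = 333281.92 + 349.36 + 1925.04
0.9983 × C = 335556.32
C = 335556.32 / 0.9983 = 336127.74
Insurance premium = 0.17% × 336127.74 = 571.42
Import duty = 336127.74 × 8.9% = 29915.37

CIF value: USD 336127.74; import duty: USD 29915.37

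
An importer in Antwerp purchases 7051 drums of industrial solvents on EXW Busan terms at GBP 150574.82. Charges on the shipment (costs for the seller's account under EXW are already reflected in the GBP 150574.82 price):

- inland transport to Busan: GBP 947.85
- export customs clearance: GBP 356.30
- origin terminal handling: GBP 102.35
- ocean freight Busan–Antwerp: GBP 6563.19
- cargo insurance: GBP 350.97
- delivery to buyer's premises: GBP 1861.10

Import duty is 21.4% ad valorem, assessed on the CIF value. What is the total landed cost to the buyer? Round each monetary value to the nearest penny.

Total landed cost: GBP 194760.21

EXW: the seller makes goods available at their premises; the buyer bears all onward costs.
CIF value = EXW price + inland to port + export clearance + origin terminal + freight + insurance = 150574.82 + 947.85 + 356.30 + 102.35 + 6563.19 + 350.97 = 158895.48
Import duty = 158895.48 × 21.4% = 34003.63
Buyer bears: inland to port 947.85 + export clearance 356.30 + origin terminal 102.35 + freight 6563.19 + insurance 350.97 + delivery 1861.10 + duty 34003.63 = 44185.39
Landed cost = invoice 150574.82 + 44185.39 = 194760.21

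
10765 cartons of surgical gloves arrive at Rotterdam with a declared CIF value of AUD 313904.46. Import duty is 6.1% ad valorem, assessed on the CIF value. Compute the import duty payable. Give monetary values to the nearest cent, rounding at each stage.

Import duty: AUD 19148.17

Import duty = 313904.46 × 6.1% = 19148.17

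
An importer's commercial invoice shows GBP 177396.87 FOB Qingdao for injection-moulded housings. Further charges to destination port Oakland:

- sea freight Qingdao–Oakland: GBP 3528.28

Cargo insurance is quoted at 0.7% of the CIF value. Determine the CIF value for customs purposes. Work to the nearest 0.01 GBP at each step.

Let C be the CIF value. C = FOB price + freight + 0.7% × C
C − 0.7% × C = 177396.87 + 3528.28
0.993 × C = 180925.15
C = 180925.15 / 0.993 = 182200.55
Insurance premium = 0.7% × 182200.55 = 1275.40

CIF value: GBP 182200.55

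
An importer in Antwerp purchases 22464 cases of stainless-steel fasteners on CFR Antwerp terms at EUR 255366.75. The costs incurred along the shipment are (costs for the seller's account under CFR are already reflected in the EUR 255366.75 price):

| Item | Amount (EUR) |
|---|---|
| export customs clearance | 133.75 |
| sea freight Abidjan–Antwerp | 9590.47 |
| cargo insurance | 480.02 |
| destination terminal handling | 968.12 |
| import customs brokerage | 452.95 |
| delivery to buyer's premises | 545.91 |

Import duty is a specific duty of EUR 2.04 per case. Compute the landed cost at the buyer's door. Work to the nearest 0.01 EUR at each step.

CFR: the seller pays costs through ocean freight to the destination port, but not insurance.
Already in the invoice (seller's account under CFR): export clearance, freight — exclude.
CIF value = CFR price + insurance = 255366.75 + 480.02 = 255846.77
Import duty = 22464 × 2.04 = 45826.56
Buyer bears: insurance 480.02 + destination terminal 968.12 + brokerage 452.95 + delivery 545.91 + duty 45826.56 = 48273.56
Landed cost = invoice 255366.75 + 48273.56 = 303640.31

Total landed cost: EUR 303640.31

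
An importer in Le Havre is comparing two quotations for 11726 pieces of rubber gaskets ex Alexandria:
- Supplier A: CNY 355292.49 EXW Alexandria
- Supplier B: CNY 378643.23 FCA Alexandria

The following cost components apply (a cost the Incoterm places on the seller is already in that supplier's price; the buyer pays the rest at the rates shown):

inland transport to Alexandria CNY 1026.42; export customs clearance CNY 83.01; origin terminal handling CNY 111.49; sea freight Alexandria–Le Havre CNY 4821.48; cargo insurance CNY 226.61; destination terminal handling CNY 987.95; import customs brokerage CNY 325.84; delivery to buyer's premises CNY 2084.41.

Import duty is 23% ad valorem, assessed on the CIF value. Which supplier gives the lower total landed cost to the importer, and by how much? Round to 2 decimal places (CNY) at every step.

Supplier A is cheaper by CNY 27356.81

Supplier A (EXW):
CIF value = EXW price + inland to port + export clearance + origin terminal + freight + insurance = 355292.49 + 1026.42 + 83.01 + 111.49 + 4821.48 + 226.61 = 361561.50
Import duty = 361561.50 × 23% = 83159.15
Buyer bears (A): 1026.42 + 83.01 + 111.49 + 4821.48 + 226.61 + 987.95 + 325.84 + 2084.41 = 9667.21
Landed cost (A) = invoice 355292.49 + 9667.21 + duty 83159.15 = 448118.85
Supplier B (FCA):
CIF value = FCA price + origin terminal + freight + insurance = 378643.23 + 111.49 + 4821.48 + 226.61 = 383802.81
Import duty = 383802.81 × 23% = 88274.65
Buyer bears (B): 111.49 + 4821.48 + 226.61 + 987.95 + 325.84 + 2084.41 = 8557.78
Landed cost (B) = invoice 378643.23 + 8557.78 + duty 88274.65 = 475475.66
Difference = |448118.85 − 475475.66| = 27356.81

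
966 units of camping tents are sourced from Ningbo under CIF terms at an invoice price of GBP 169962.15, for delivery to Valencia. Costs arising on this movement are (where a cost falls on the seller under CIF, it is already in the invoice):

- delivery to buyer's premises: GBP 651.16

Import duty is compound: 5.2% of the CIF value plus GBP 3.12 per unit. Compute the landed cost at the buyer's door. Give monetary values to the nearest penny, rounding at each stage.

Total landed cost: GBP 182465.26

CIF: the seller pays costs through ocean freight and marine insurance to the destination port.
The CIF price already equals the CIF value: 169962.15
Ad valorem component: 169962.15 × 5.2% = 8838.03
Specific component: 966 × 3.12 = 3013.92
Import duty = 8838.03 + 3013.92 = 11851.95
Buyer bears: delivery 651.16 + duty 11851.95 = 12503.11
Landed cost = invoice 169962.15 + 12503.11 = 182465.26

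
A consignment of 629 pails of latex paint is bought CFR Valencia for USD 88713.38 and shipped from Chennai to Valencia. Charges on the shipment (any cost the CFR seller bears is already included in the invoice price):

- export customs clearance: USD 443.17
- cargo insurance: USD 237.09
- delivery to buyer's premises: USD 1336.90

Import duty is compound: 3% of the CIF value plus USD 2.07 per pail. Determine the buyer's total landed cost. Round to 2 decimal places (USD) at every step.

CFR: the seller pays costs through ocean freight to the destination port, but not insurance.
Already in the invoice (seller's account under CFR): export clearance — exclude.
CIF value = CFR price + insurance = 88713.38 + 237.09 = 88950.47
Ad valorem component: 88950.47 × 3% = 2668.51
Specific component: 629 × 2.07 = 1302.03
Import duty = 2668.51 + 1302.03 = 3970.54
Buyer bears: insurance 237.09 + delivery 1336.90 + duty 3970.54 = 5544.53
Landed cost = invoice 88713.38 + 5544.53 = 94257.91

Total landed cost: USD 94257.91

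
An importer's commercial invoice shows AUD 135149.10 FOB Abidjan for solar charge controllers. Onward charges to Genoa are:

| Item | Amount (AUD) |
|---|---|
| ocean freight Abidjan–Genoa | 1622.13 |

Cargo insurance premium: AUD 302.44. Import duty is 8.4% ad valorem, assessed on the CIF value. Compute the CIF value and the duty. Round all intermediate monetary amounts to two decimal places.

CIF = FOB price + freight + insurance
CIF = 135149.10 + 1622.13 + 302.44 = 137073.67
Import duty = 137073.67 × 8.4% = 11514.19

CIF value: AUD 137073.67; import duty: AUD 11514.19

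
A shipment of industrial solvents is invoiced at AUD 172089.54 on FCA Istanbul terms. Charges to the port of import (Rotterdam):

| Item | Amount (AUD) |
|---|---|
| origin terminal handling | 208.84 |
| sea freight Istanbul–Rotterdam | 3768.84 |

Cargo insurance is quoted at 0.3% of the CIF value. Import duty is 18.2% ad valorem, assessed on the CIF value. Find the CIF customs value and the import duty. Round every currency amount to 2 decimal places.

Let C be the CIF value. C = FCA price + pre-shipment costs + freight + 0.3% × C
C − 0.3% × C = 172089.54 + 208.84 + 3768.84
0.997 × C = 176067.22
C = 176067.22 / 0.997 = 176597.01
Insurance premium = 0.3% × 176597.01 = 529.79
Import duty = 176597.01 × 18.2% = 32140.66

CIF value: AUD 176597.01; import duty: AUD 32140.66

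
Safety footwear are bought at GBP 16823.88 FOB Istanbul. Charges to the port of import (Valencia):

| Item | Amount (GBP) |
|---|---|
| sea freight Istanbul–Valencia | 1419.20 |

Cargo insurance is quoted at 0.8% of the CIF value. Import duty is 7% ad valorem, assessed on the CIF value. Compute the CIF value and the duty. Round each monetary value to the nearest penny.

CIF value: GBP 18390.20; import duty: GBP 1287.31

Let C be the CIF value. C = FOB price + freight + 0.8% × C
C − 0.8% × C = 16823.88 + 1419.20
0.992 × C = 18243.08
C = 18243.08 / 0.992 = 18390.20
Insurance premium = 0.8% × 18390.20 = 147.12
Import duty = 18390.20 × 7% = 1287.31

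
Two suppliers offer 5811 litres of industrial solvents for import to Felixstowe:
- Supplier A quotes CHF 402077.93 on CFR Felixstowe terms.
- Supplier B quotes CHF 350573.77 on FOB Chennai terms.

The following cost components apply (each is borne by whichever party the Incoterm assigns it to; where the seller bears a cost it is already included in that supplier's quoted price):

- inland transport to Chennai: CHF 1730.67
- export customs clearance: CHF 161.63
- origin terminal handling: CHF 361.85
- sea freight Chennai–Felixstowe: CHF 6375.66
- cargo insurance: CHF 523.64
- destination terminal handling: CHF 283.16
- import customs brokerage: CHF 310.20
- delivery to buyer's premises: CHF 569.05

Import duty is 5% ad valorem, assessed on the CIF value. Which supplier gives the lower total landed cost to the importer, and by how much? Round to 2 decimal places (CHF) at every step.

Supplier A (CFR):
CIF value = CFR price + insurance = 402077.93 + 523.64 = 402601.57
Import duty = 402601.57 × 5% = 20130.08
Buyer bears (A): 523.64 + 283.16 + 310.20 + 569.05 = 1686.05
Landed cost (A) = invoice 402077.93 + 1686.05 + duty 20130.08 = 423894.06
Supplier B (FOB):
CIF value = FOB price + freight + insurance = 350573.77 + 6375.66 + 523.64 = 357473.07
Import duty = 357473.07 × 5% = 17873.65
Buyer bears (B): 6375.66 + 523.64 + 283.16 + 310.20 + 569.05 = 8061.71
Landed cost (B) = invoice 350573.77 + 8061.71 + duty 17873.65 = 376509.13
Difference = |423894.06 − 376509.13| = 47384.93

Supplier B is cheaper by CHF 47384.93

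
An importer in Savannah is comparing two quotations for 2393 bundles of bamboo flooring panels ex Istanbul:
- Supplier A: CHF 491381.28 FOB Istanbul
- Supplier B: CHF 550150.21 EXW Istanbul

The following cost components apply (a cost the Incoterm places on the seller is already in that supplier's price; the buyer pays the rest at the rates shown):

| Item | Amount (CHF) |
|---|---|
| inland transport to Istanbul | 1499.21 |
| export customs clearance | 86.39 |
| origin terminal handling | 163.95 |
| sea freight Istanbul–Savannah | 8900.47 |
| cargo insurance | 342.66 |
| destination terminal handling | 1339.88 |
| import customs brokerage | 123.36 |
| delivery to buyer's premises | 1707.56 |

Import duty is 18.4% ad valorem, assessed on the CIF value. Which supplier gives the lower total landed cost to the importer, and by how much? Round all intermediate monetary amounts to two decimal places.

Supplier A is cheaper by CHF 71653.88

Supplier A (FOB):
CIF value = FOB price + freight + insurance = 491381.28 + 8900.47 + 342.66 = 500624.41
Import duty = 500624.41 × 18.4% = 92114.89
Buyer bears (A): 8900.47 + 342.66 + 1339.88 + 123.36 + 1707.56 = 12413.93
Landed cost (A) = invoice 491381.28 + 12413.93 + duty 92114.89 = 595910.10
Supplier B (EXW):
CIF value = EXW price + inland to port + export clearance + origin terminal + freight + insurance = 550150.21 + 1499.21 + 86.39 + 163.95 + 8900.47 + 342.66 = 561142.89
Import duty = 561142.89 × 18.4% = 103250.29
Buyer bears (B): 1499.21 + 86.39 + 163.95 + 8900.47 + 342.66 + 1339.88 + 123.36 + 1707.56 = 14163.48
Landed cost (B) = invoice 550150.21 + 14163.48 + duty 103250.29 = 667563.98
Difference = |595910.10 − 667563.98| = 71653.88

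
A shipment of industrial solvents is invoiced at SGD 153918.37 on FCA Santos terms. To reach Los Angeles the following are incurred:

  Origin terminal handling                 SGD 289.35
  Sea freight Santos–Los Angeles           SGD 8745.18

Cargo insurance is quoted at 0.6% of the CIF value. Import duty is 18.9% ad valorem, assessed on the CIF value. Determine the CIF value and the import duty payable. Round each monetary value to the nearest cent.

CIF value: SGD 163936.52; import duty: SGD 30984.00

Let C be the CIF value. C = FCA price + pre-shipment costs + freight + 0.6% × C
C − 0.6% × C = 153918.37 + 289.35 + 8745.18
0.994 × C = 162952.90
C = 162952.90 / 0.994 = 163936.52
Insurance premium = 0.6% × 163936.52 = 983.62
Import duty = 163936.52 × 18.9% = 30984.00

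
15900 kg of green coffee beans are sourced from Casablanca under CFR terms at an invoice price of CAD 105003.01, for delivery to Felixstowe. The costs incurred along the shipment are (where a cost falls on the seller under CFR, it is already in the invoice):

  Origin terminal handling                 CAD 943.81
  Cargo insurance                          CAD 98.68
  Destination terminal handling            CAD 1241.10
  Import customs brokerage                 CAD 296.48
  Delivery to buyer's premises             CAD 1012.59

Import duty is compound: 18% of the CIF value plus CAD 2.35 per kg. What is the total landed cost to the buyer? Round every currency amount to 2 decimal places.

CFR: the seller pays costs through ocean freight to the destination port, but not insurance.
Already in the invoice (seller's account under CFR): origin terminal — exclude.
CIF value = CFR price + insurance = 105003.01 + 98.68 = 105101.69
Ad valorem component: 105101.69 × 18% = 18918.30
Specific component: 15900 × 2.35 = 37365.00
Import duty = 18918.30 + 37365.00 = 56283.30
Buyer bears: insurance 98.68 + destination terminal 1241.10 + brokerage 296.48 + delivery 1012.59 + duty 56283.30 = 58932.15
Landed cost = invoice 105003.01 + 58932.15 = 163935.16

Total landed cost: CAD 163935.16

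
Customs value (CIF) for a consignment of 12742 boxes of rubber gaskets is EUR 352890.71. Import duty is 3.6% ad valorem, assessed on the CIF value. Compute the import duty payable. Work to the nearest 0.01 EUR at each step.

Import duty: EUR 12704.07

Import duty = 352890.71 × 3.6% = 12704.07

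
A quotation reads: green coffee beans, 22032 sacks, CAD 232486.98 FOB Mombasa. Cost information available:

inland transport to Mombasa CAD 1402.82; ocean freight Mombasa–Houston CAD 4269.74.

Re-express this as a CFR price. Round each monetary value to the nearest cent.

CFR price: CAD 236756.72

Not relevant to the conversion: inland to port — on the seller under both FOB and CFR; already in the FOB price and stays in the CFR price.
From FOB to CFR, the seller additionally bears: freight.
CFR price = 232486.98 + 4269.74 = 236756.72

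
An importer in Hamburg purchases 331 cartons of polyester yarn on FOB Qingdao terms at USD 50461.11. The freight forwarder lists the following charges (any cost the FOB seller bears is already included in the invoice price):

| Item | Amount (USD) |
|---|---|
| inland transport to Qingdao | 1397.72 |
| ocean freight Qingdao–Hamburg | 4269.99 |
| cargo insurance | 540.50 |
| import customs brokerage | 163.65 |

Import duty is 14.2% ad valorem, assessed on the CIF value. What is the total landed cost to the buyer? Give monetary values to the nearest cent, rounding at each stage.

Total landed cost: USD 63283.82

FOB: the seller bears costs until goods are on board at the origin port; the buyer bears freight, insurance and all costs thereafter.
Already in the invoice (seller's account under FOB): inland to port — exclude.
CIF value = FOB price + freight + insurance = 50461.11 + 4269.99 + 540.50 = 55271.60
Import duty = 55271.60 × 14.2% = 7848.57
Buyer bears: freight 4269.99 + insurance 540.50 + brokerage 163.65 + duty 7848.57 = 12822.71
Landed cost = invoice 50461.11 + 12822.71 = 63283.82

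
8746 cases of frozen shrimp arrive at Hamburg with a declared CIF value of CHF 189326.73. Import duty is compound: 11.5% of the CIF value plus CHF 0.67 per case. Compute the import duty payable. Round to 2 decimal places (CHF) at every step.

Import duty: CHF 27632.39

Ad valorem component: 189326.73 × 11.5% = 21772.57
Specific component: 8746 × 0.67 = 5859.82
Import duty = 21772.57 + 5859.82 = 27632.39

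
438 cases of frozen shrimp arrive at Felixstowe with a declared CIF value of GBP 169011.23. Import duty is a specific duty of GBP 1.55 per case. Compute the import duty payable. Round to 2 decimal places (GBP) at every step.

Import duty = 438 × 1.55 = 678.90

Import duty: GBP 678.90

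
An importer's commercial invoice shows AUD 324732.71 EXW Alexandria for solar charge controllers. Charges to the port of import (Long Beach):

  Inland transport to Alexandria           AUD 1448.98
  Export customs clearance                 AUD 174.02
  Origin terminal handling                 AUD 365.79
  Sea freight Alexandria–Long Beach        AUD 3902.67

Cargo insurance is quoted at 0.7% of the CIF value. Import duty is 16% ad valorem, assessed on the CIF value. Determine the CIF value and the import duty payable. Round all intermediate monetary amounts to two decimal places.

CIF value: AUD 332954.85; import duty: AUD 53272.78

Let C be the CIF value. C = EXW price + pre-shipment costs + freight + 0.7% × C
C − 0.7% × C = 324732.71 + 1448.98 + 174.02 + 365.79 + 3902.67
0.993 × C = 330624.17
C = 330624.17 / 0.993 = 332954.85
Insurance premium = 0.7% × 332954.85 = 2330.68
Import duty = 332954.85 × 16% = 53272.78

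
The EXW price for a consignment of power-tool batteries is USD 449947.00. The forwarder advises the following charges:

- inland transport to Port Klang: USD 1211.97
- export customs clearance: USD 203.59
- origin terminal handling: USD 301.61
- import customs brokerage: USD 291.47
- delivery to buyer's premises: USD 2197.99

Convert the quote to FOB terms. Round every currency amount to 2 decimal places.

FOB price: USD 451664.17

Not relevant to the conversion: delivery, brokerage — on the buyer under both terms; not part of either seller's price.
From EXW to FOB, the seller additionally bears: inland to port, export clearance, origin terminal.
FOB price = 449947.00 + 1211.97 + 203.59 + 301.61 = 451664.17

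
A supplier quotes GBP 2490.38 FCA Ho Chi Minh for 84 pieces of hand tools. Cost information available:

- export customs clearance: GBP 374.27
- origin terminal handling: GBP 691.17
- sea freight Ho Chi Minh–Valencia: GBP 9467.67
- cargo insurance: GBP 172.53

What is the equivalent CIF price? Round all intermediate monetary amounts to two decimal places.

CIF price: GBP 12821.75

Not relevant to the conversion: export clearance — on the seller under both FCA and CIF; already in the FCA price and stays in the CIF price.
From FCA to CIF, the seller additionally bears: origin terminal, freight, insurance.
CIF price = 2490.38 + 691.17 + 9467.67 + 172.53 = 12821.75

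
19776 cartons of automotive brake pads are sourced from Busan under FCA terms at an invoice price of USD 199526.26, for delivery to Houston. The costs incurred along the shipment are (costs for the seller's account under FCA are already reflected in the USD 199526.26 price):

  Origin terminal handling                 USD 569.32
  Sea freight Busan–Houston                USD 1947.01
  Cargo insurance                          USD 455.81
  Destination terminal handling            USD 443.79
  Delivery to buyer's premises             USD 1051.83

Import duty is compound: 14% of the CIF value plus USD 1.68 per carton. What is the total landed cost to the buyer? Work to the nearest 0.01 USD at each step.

Total landed cost: USD 265567.48

FCA: the seller delivers export-cleared goods to the carrier; the buyer bears costs from that point.
CIF value = FCA price + origin terminal + freight + insurance = 199526.26 + 569.32 + 1947.01 + 455.81 = 202498.40
Ad valorem component: 202498.40 × 14% = 28349.78
Specific component: 19776 × 1.68 = 33223.68
Import duty = 28349.78 + 33223.68 = 61573.46
Buyer bears: origin terminal 569.32 + freight 1947.01 + insurance 455.81 + destination terminal 443.79 + delivery 1051.83 + duty 61573.46 = 66041.22
Landed cost = invoice 199526.26 + 66041.22 = 265567.48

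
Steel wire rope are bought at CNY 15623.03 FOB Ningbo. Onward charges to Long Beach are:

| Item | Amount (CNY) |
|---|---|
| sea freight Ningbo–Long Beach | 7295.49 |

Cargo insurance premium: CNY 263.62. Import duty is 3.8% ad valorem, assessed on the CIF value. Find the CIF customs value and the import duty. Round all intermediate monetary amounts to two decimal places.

CIF = FOB price + freight + insurance
CIF = 15623.03 + 7295.49 + 263.62 = 23182.14
Import duty = 23182.14 × 3.8% = 880.92

CIF value: CNY 23182.14; import duty: CNY 880.92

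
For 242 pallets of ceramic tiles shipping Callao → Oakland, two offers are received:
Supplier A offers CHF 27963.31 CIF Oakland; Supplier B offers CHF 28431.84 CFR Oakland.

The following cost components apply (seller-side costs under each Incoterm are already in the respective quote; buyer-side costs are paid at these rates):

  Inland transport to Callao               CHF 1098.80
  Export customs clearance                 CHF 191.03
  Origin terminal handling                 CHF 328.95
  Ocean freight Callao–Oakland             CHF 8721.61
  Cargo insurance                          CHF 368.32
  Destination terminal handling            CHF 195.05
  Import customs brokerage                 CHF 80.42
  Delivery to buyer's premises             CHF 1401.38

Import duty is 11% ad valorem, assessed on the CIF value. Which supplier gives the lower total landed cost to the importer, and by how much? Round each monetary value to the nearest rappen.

Supplier A (CIF):
The CIF price already equals the CIF value: 27963.31
Import duty = 27963.31 × 11% = 3075.96
Buyer bears (A): 195.05 + 80.42 + 1401.38 = 1676.85
Landed cost (A) = invoice 27963.31 + 1676.85 + duty 3075.96 = 32716.12
Supplier B (CFR):
CIF value = CFR price + insurance = 28431.84 + 368.32 = 28800.16
Import duty = 28800.16 × 11% = 3168.02
Buyer bears (B): 368.32 + 195.05 + 80.42 + 1401.38 = 2045.17
Landed cost (B) = invoice 28431.84 + 2045.17 + duty 3168.02 = 33645.03
Difference = |32716.12 − 33645.03| = 928.91

Supplier A is cheaper by CHF 928.91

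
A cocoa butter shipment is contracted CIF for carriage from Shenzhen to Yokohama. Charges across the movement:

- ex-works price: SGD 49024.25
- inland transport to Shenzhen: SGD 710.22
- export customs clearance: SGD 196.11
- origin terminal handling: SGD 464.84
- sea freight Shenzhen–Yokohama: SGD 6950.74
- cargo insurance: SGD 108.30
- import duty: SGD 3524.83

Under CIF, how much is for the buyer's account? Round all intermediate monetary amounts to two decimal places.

CIF: the seller pays costs through ocean freight and marine insurance to the destination port.
Seller's account: goods 49024.25 + inland to port 710.22 + export clearance 196.11 + origin terminal 464.84 + freight 6950.74 + insurance 108.30 = 57454.46
Buyer's account: duty 3524.83 = 3524.83

Buyer's account: SGD 3524.83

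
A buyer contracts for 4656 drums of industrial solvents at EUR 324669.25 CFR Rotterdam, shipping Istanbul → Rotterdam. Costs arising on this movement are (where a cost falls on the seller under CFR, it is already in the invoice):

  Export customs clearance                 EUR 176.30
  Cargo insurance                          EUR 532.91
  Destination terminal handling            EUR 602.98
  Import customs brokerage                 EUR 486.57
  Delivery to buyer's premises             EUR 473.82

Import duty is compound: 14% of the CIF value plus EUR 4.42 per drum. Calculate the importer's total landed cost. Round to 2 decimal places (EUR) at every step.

Total landed cost: EUR 392873.35

CFR: the seller pays costs through ocean freight to the destination port, but not insurance.
Already in the invoice (seller's account under CFR): export clearance — exclude.
CIF value = CFR price + insurance = 324669.25 + 532.91 = 325202.16
Ad valorem component: 325202.16 × 14% = 45528.30
Specific component: 4656 × 4.42 = 20579.52
Import duty = 45528.30 + 20579.52 = 66107.82
Buyer bears: insurance 532.91 + destination terminal 602.98 + brokerage 486.57 + delivery 473.82 + duty 66107.82 = 68204.10
Landed cost = invoice 324669.25 + 68204.10 = 392873.35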